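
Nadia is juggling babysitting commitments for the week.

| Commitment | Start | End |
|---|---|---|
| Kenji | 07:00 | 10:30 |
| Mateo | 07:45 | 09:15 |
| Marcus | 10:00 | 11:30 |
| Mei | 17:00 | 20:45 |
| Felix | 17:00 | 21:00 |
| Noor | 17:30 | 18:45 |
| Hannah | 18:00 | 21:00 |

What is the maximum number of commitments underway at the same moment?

4

Walk through starts and ends in time order (an end at T is processed before a start at T):
07:00 start Kenji → 1
07:45 start Mateo → 2
09:15 end Mateo → 1
10:00 start Marcus → 2
10:30 end Kenji → 1
11:30 end Marcus → 0
17:00 start Felix → 1
17:00 start Mei → 2
17:30 start Noor → 3
18:00 start Hannah → 4
18:45 end Noor → 3
20:45 end Mei → 2
21:00 end Felix → 1
21:00 end Hannah → 0
Peak is 4, at 18:00 (Felix, Hannah, Mei, Noor).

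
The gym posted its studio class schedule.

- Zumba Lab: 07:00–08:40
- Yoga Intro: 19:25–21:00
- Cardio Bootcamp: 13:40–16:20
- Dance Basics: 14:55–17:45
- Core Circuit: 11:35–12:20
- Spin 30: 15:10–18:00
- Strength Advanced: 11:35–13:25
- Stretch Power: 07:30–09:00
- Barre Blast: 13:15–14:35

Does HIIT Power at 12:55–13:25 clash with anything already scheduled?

Zumba Lab: ends 08:40 at or before HIIT Power starts 12:55 → clear.
Stretch Power: ends 09:00 at or before HIIT Power starts 12:55 → clear.
Core Circuit: ends 12:20 at or before HIIT Power starts 12:55 → clear.
Strength Advanced: starts 11:35 before HIIT Power ends 13:25, and ends 13:25 after HIIT Power starts 12:55 → overlap.
Barre Blast: starts 13:15 before HIIT Power ends 13:25, and ends 14:35 after HIIT Power starts 12:55 → overlap.
Cardio Bootcamp: starts 13:40 at or after HIIT Power ends 13:25 → clear.
Dance Basics: starts 14:55 at or after HIIT Power ends 13:25 → clear.
Spin 30: starts 15:10 at or after HIIT Power ends 13:25 → clear.
Yoga Intro: starts 19:25 at or after HIIT Power ends 13:25 → clear.
HIIT Power overlaps Strength Advanced, Barre Blast.

Yes — it overlaps Barre Blast, Strength Advanced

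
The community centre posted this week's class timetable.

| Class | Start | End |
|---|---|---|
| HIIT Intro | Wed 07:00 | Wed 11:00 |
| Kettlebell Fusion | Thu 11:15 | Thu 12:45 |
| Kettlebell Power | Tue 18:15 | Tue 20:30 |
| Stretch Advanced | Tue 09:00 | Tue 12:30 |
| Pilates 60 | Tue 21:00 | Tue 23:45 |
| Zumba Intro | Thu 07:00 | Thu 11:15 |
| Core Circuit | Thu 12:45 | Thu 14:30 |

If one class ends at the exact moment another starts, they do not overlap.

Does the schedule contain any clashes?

Sorted by start: Stretch Advanced, Kettlebell Power, Pilates 60, HIIT Intro, Zumba Intro, Kettlebell Fusion, Core Circuit.
Kettlebell Power starts after Stretch Advanced ends, so Stretch Advanced has no further overlaps.
Pilates 60 starts after Kettlebell Power ends, so Kettlebell Power has no further overlaps.
HIIT Intro starts after Pilates 60 ends, so Pilates 60 has no further overlaps.
Zumba Intro starts after HIIT Intro ends, so HIIT Intro has no further overlaps.
Kettlebell Fusion starts exactly when Zumba Intro ends (back-to-back, no overlap), so Zumba Intro has no further overlaps.
Core Circuit starts exactly when Kettlebell Fusion ends (back-to-back, no overlap).
Every pair is clear; the schedule has no overlaps.

No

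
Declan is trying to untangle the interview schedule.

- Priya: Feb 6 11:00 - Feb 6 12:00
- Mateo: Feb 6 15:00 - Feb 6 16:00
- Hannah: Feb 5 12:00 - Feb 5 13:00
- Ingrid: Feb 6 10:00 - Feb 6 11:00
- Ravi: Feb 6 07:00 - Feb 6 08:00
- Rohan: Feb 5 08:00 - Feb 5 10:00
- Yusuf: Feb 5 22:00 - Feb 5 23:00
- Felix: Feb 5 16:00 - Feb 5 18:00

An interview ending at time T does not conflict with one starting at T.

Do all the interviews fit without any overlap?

Yes

Check each pair: they overlap iff neither finishes before the other starts.
Sorted by start: Rohan, Hannah, Felix, Yusuf, Ravi, Ingrid, Priya, Mateo.
Hannah starts after Rohan ends, so nothing later overlaps Rohan either.
Felix starts after Hannah ends, so nothing later overlaps Hannah either.
Yusuf starts after Felix ends, so nothing later overlaps Felix either.
Ravi starts after Yusuf ends, so nothing later overlaps Yusuf either.
Ingrid starts after Ravi ends, so nothing later overlaps Ravi either.
Priya starts exactly when Ingrid ends (back-to-back, no overlap), so nothing later overlaps Ingrid either.
Mateo starts after Priya ends.
Every pair is clear; the schedule has no overlaps.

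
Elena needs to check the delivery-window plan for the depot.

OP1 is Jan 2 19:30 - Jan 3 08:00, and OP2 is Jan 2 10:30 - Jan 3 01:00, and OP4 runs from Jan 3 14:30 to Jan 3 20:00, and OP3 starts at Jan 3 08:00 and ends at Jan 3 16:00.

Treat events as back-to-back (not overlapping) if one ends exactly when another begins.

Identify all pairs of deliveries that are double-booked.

OP1 & OP2, OP3 & OP4

Sorted by start: OP2, OP1, OP3, OP4.
OP1 starts before OP2 ends → OP2 and OP1 overlap.
OP3 starts after OP2 ends; OP2 is clear from here.
OP3 starts exactly when OP1 ends (back-to-back, no overlap); OP1 is clear from here.
OP4 starts before OP3 ends → OP3 and OP4 overlap.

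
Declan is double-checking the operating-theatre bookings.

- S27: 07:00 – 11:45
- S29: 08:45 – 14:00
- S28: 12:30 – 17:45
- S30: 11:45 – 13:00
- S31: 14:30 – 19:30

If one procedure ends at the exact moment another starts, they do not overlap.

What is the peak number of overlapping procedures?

3

Sweep the timeline, counting +1 at each start and −1 at each end (ends before starts at a tie):
07:00 start S27 → 1
08:45 start S29 → 2
11:45 end S27 → 1
11:45 start S30 → 2
12:30 start S28 → 3
13:00 end S30 → 2
14:00 end S29 → 1
14:30 start S31 → 2
17:45 end S28 → 1
19:30 end S31 → 0
Peak is 3, at 12:30 (S28, S29, S30).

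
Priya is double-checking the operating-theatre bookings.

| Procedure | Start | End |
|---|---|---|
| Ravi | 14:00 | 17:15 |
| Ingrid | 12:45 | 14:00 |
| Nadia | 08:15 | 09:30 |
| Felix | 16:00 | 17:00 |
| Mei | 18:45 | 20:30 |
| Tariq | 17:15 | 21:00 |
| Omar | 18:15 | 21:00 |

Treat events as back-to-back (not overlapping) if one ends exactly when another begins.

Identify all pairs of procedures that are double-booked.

Felix & Ravi, Mei & Omar, Mei & Tariq, Omar & Tariq

Sorted by start: Nadia, Ingrid, Ravi, Felix, Tariq, Omar, Mei.
Ingrid starts after Nadia ends, so Nadia has no further overlaps.
Ravi starts exactly when Ingrid ends (back-to-back, no overlap), so Ingrid has no further overlaps.
Felix starts before Ravi ends → Ravi and Felix overlap.
Tariq starts exactly when Ravi ends (back-to-back, no overlap), so Ravi has no further overlaps.
Tariq starts after Felix ends, so Felix has no further overlaps.
Omar starts before Tariq ends → Tariq and Omar overlap.
Mei starts before Tariq ends → Tariq and Mei overlap.
Mei starts before Omar ends → Omar and Mei overlap.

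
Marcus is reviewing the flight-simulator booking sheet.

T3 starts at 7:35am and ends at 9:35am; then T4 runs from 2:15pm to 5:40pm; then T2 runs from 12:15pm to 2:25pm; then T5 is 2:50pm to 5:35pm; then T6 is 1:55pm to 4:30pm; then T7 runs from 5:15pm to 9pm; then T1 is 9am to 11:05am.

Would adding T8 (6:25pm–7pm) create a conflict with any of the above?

Yes — it overlaps T7

T3: ends 9:35am at or before T8 starts 6:25pm → clear.
T1: ends 11:05am at or before T8 starts 6:25pm → clear.
T2: ends 2:25pm at or before T8 starts 6:25pm → clear.
T6: ends 4:30pm at or before T8 starts 6:25pm → clear.
T4: ends 5:40pm at or before T8 starts 6:25pm → clear.
T5: ends 5:35pm at or before T8 starts 6:25pm → clear.
T7: starts 5:15pm before T8 ends 7pm, and ends 9pm after T8 starts 6:25pm → overlap.
T8 overlaps T7.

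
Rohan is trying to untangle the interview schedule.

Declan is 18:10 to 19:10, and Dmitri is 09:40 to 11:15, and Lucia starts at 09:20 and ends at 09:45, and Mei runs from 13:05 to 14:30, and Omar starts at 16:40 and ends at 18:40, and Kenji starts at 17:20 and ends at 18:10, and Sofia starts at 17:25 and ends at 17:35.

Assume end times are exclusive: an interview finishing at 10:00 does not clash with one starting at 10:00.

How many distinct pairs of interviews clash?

Sorted by start: Lucia, Dmitri, Mei, Omar, Kenji, Sofia, Declan.
Dmitri starts before Lucia ends → Lucia and Dmitri overlap.
Mei starts after Lucia ends; Lucia is clear from here.
Mei starts after Dmitri ends; Dmitri is clear from here.
Omar starts after Mei ends; Mei is clear from here.
Kenji starts before Omar ends → Omar and Kenji overlap.
Sofia starts before Omar ends → Omar and Sofia overlap.
Declan starts before Omar ends → Omar and Declan overlap.
Sofia starts before Kenji ends → Kenji and Sofia overlap.
Declan starts exactly when Kenji ends (back-to-back, no overlap).
Declan starts after Sofia ends.
Overlapping pairs: Declan & Omar, Dmitri & Lucia, Kenji & Omar, Kenji & Sofia, Omar & Sofia — 5 in total.

5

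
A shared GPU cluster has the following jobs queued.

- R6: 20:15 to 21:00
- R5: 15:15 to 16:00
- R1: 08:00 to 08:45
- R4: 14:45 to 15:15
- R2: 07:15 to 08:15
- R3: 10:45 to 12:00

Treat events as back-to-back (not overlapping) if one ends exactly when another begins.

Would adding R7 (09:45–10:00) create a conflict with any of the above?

R2: ends 08:15 at or before R7 starts 09:45 → clear.
R1: ends 08:45 at or before R7 starts 09:45 → clear.
R3: starts 10:45 at or after R7 ends 10:00 → clear.
R4: starts 14:45 at or after R7 ends 10:00 → clear.
R5: starts 15:15 at or after R7 ends 10:00 → clear.
R6: starts 20:15 at or after R7 ends 10:00 → clear.

No — it doesn't clash with anything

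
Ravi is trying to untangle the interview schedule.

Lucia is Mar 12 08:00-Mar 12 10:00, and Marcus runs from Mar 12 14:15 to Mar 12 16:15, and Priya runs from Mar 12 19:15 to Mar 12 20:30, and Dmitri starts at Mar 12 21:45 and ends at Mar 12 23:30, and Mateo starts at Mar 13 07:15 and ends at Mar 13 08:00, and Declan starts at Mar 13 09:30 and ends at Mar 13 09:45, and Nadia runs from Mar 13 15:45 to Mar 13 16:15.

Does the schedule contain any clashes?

No

Sorted by start: Lucia, Marcus, Priya, Dmitri, Mateo, Declan, Nadia.
Marcus starts after Lucia ends, so Lucia has no further overlaps.
Priya starts after Marcus ends, so Marcus has no further overlaps.
Dmitri starts after Priya ends, so Priya has no further overlaps.
Mateo starts after Dmitri ends, so Dmitri has no further overlaps.
Declan starts after Mateo ends, so Mateo has no further overlaps.
Nadia starts after Declan ends.
Every pair is clear; the schedule has no overlaps.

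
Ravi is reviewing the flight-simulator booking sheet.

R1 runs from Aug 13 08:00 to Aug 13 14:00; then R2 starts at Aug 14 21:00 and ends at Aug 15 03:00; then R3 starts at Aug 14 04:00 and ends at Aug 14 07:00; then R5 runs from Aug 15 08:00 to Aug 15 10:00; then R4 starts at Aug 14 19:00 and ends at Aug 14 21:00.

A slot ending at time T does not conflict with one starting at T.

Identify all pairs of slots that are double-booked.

no overlapping pairs

Sorted by start: R1, R3, R4, R2, R5.
R3 starts after R1 ends, so nothing later overlaps R1 either.
R4 starts after R3 ends, so nothing later overlaps R3 either.
R2 starts exactly when R4 ends (back-to-back, no overlap), so nothing later overlaps R4 either.
R5 starts after R2 ends.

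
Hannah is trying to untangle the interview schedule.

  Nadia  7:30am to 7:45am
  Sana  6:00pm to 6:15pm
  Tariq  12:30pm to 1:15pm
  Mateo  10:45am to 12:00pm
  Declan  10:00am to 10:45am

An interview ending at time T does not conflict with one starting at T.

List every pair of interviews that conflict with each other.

none

Sorted by start: Nadia, Declan, Mateo, Tariq, Sana.
Declan starts after Nadia ends, so nothing later overlaps Nadia either.
Mateo starts exactly when Declan ends (back-to-back, no overlap), so nothing later overlaps Declan either.
Tariq starts after Mateo ends, so nothing later overlaps Mateo either.
Sana starts after Tariq ends.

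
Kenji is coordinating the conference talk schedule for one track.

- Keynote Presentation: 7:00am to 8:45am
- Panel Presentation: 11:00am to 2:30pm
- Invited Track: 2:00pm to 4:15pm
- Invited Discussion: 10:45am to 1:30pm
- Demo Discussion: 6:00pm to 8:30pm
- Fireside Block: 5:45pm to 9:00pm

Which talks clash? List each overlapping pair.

Demo Discussion & Fireside Block, Invited Discussion & Panel Presentation, Invited Track & Panel Presentation

Two intervals overlap when each starts before the other ends.
Sorted by start: Keynote Presentation, Invited Discussion, Panel Presentation, Invited Track, Fireside Block, Demo Discussion.
Invited Discussion starts after Keynote Presentation ends, so Keynote Presentation has no further overlaps.
Panel Presentation starts before Invited Discussion ends → Invited Discussion and Panel Presentation overlap.
Invited Track starts after Invited Discussion ends, so Invited Discussion has no further overlaps.
Invited Track starts before Panel Presentation ends → Panel Presentation and Invited Track overlap.
Fireside Block starts after Panel Presentation ends, so Panel Presentation has no further overlaps.
Fireside Block starts after Invited Track ends, so Invited Track has no further overlaps.
Demo Discussion starts before Fireside Block ends → Fireside Block and Demo Discussion overlap.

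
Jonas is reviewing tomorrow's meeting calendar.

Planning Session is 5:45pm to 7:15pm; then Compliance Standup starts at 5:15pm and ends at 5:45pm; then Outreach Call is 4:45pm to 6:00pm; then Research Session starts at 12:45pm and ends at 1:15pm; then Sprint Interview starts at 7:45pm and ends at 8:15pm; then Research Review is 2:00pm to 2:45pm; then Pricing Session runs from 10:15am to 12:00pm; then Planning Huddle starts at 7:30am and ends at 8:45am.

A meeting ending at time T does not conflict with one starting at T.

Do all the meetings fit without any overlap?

Check each pair: they overlap iff neither finishes before the other starts.
Sorted by start: Planning Huddle, Pricing Session, Research Session, Research Review, Outreach Call, Compliance Standup, Planning Session, Sprint Interview.
Pricing Session starts after Planning Huddle ends, so Planning Huddle has no further overlaps.
Research Session starts after Pricing Session ends, so Pricing Session has no further overlaps.
Research Review starts after Research Session ends, so Research Session has no further overlaps.
Outreach Call starts after Research Review ends, so Research Review has no further overlaps.
Compliance Standup starts before Outreach Call ends → Outreach Call and Compliance Standup overlap.
That's a conflict, so the schedule is not conflict-free.

No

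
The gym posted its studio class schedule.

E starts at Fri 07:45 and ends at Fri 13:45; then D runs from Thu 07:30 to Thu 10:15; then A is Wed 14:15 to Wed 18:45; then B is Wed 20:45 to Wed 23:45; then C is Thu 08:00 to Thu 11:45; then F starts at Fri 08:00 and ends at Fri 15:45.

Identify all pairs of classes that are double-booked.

C & D, E & F

Sorted by start: A, B, D, C, E, F.
B starts after A ends, so A has no further overlaps.
D starts after B ends, so B has no further overlaps.
C starts before D ends → D and C overlap.
E starts after D ends, so D has no further overlaps.
E starts after C ends, so C has no further overlaps.
F starts before E ends → E and F overlap.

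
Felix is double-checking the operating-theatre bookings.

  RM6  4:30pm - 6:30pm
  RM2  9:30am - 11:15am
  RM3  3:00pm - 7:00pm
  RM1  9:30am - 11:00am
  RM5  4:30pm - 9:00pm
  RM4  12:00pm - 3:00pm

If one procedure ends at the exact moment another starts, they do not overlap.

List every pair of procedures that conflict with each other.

Sorted by start: RM1, RM2, RM4, RM3, RM5, RM6.
RM2 starts before RM1 ends → RM1 and RM2 overlap.
RM4 starts after RM1 ends; RM1 is clear from here.
RM4 starts after RM2 ends; RM2 is clear from here.
RM3 starts exactly when RM4 ends (back-to-back, no overlap); RM4 is clear from here.
RM5 starts before RM3 ends → RM3 and RM5 overlap.
RM6 starts before RM3 ends → RM3 and RM6 overlap.
RM6 starts before RM5 ends → RM5 and RM6 overlap.

RM1 & RM2, RM3 & RM5, RM3 & RM6, RM5 & RM6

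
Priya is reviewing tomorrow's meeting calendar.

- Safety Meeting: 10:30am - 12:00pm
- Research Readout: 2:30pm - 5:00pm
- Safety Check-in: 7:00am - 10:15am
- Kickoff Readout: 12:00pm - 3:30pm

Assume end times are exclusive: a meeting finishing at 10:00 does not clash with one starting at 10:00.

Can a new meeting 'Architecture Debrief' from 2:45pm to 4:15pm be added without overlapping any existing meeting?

No — it overlaps Kickoff Readout, Research Readout

Safety Check-in: ends 10:15am at or before Architecture Debrief starts 2:45pm → clear.
Safety Meeting: ends 12:00pm at or before Architecture Debrief starts 2:45pm → clear.
Kickoff Readout: starts 12:00pm before Architecture Debrief ends 4:15pm, and ends 3:30pm after Architecture Debrief starts 2:45pm → overlap.
Research Readout: starts 2:30pm before Architecture Debrief ends 4:15pm, and ends 5:00pm after Architecture Debrief starts 2:45pm → overlap.
Architecture Debrief overlaps Research Readout, Kickoff Readout.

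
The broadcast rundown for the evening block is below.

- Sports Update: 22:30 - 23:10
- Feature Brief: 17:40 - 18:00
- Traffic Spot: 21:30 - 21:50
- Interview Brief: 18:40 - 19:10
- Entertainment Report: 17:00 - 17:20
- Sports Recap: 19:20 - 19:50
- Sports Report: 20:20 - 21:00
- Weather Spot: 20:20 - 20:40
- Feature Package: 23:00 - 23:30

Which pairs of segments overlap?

Feature Package & Sports Update, Sports Report & Weather Spot

Check each pair: they overlap iff neither finishes before the other starts.
Sorted by start: Entertainment Report, Feature Brief, Interview Brief, Sports Recap, Weather Spot, Sports Report, Traffic Spot, Sports Update, Feature Package.
Feature Brief starts after Entertainment Report ends, so nothing later overlaps Entertainment Report either.
Interview Brief starts after Feature Brief ends, so nothing later overlaps Feature Brief either.
Sports Recap starts after Interview Brief ends, so nothing later overlaps Interview Brief either.
Weather Spot starts after Sports Recap ends, so nothing later overlaps Sports Recap either.
Sports Report starts before Weather Spot ends → Weather Spot and Sports Report overlap.
Traffic Spot starts after Weather Spot ends, so nothing later overlaps Weather Spot either.
Traffic Spot starts after Sports Report ends, so nothing later overlaps Sports Report either.
Sports Update starts after Traffic Spot ends, so nothing later overlaps Traffic Spot either.
Feature Package starts before Sports Update ends → Sports Update and Feature Package overlap.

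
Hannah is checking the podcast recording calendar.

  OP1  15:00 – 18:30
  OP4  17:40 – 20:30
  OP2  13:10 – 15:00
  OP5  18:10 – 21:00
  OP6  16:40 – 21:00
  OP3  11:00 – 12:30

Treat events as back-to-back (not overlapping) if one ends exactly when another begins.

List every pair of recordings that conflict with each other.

OP1 & OP4, OP1 & OP5, OP1 & OP6, OP4 & OP5, OP4 & OP6, OP5 & OP6

Sorted by start: OP3, OP2, OP1, OP6, OP4, OP5.
OP2 starts after OP3 ends, so OP3 has no further overlaps.
OP1 starts exactly when OP2 ends (back-to-back, no overlap), so OP2 has no further overlaps.
OP6 starts before OP1 ends → OP1 and OP6 overlap.
OP4 starts before OP1 ends → OP1 and OP4 overlap.
OP5 starts before OP1 ends → OP1 and OP5 overlap.
OP4 starts before OP6 ends → OP6 and OP4 overlap.
OP5 starts before OP6 ends → OP6 and OP5 overlap.
OP5 starts before OP4 ends → OP4 and OP5 overlap.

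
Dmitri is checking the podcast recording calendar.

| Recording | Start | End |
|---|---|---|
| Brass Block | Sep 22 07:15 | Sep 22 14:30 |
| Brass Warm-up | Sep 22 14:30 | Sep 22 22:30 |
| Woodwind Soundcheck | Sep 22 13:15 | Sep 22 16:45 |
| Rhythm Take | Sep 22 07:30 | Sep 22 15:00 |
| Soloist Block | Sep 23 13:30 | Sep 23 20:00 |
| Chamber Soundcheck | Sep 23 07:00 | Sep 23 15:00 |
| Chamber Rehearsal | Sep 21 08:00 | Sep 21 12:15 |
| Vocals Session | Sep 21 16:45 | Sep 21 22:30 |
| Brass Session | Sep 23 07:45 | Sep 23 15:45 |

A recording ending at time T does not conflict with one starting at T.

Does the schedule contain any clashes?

Sorted by start: Chamber Rehearsal, Vocals Session, Brass Block, Rhythm Take, Woodwind Soundcheck, Brass Warm-up, Chamber Soundcheck, Brass Session, Soloist Block.
Vocals Session starts after Chamber Rehearsal ends; Chamber Rehearsal is clear from here.
Brass Block starts after Vocals Session ends; Vocals Session is clear from here.
Rhythm Take starts before Brass Block ends → Brass Block and Rhythm Take overlap.
That's a conflict, so the schedule is not conflict-free.

Yes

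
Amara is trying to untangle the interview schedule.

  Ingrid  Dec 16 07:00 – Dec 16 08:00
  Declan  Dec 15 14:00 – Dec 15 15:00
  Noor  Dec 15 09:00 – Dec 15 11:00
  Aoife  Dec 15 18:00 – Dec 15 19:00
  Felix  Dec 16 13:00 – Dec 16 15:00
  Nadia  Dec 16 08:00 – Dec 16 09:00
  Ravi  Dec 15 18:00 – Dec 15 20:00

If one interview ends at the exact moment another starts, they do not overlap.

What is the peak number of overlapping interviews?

Sort all start/end points and keep a running count:
Dec 15 09:00 start Noor → 1
Dec 15 11:00 end Noor → 0
Dec 15 14:00 start Declan → 1
Dec 15 15:00 end Declan → 0
Dec 15 18:00 start Aoife → 1
Dec 15 18:00 start Ravi → 2
Dec 15 19:00 end Aoife → 1
Dec 15 20:00 end Ravi → 0
Dec 16 07:00 start Ingrid → 1
Dec 16 08:00 end Ingrid → 0
Dec 16 08:00 start Nadia → 1
Dec 16 09:00 end Nadia → 0
Dec 16 13:00 start Felix → 1
Dec 16 15:00 end Felix → 0
Peak is 2, at Dec 15 18:00 (Aoife, Ravi).

2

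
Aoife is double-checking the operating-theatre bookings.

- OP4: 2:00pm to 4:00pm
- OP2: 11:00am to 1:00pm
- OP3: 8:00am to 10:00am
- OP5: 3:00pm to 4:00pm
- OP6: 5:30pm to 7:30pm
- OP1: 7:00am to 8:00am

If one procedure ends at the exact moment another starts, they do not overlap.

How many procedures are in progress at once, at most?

Sweep the timeline, counting +1 at each start and −1 at each end (ends before starts at a tie):
7:00am start OP1 → 1
8:00am end OP1 → 0
8:00am start OP3 → 1
10:00am end OP3 → 0
11:00am start OP2 → 1
1:00pm end OP2 → 0
2:00pm start OP4 → 1
3:00pm start OP5 → 2
4:00pm end OP4 → 1
4:00pm end OP5 → 0
5:30pm start OP6 → 1
7:30pm end OP6 → 0
Peak is 2, at 3:00pm (OP4, OP5).

2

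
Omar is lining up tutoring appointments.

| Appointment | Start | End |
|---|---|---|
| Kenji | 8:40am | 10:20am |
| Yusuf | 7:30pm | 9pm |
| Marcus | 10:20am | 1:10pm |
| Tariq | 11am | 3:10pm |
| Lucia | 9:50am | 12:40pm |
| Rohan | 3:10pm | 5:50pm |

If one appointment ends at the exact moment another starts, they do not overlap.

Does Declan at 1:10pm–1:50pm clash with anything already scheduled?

Kenji: ends 10:20am at or before Declan starts 1:10pm → clear.
Lucia: ends 12:40pm at or before Declan starts 1:10pm → clear.
Marcus: ends 1:10pm at or before Declan starts 1:10pm → clear.
Tariq: starts 11am before Declan ends 1:50pm, and ends 3:10pm after Declan starts 1:10pm → overlap.
Rohan: starts 3:10pm at or after Declan ends 1:50pm → clear.
Yusuf: starts 7:30pm at or after Declan ends 1:50pm → clear.
Declan overlaps Tariq.

Yes — it overlaps Tariq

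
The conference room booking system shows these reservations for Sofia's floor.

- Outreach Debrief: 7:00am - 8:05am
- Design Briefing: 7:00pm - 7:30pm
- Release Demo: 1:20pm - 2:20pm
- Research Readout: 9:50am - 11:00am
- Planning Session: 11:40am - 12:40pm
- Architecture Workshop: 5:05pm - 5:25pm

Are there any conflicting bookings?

Sorted by start: Outreach Debrief, Research Readout, Planning Session, Release Demo, Architecture Workshop, Design Briefing.
Research Readout starts after Outreach Debrief ends, so Outreach Debrief has no further overlaps.
Planning Session starts after Research Readout ends, so Research Readout has no further overlaps.
Release Demo starts after Planning Session ends, so Planning Session has no further overlaps.
Architecture Workshop starts after Release Demo ends, so Release Demo has no further overlaps.
Design Briefing starts after Architecture Workshop ends.
Every pair is clear; the schedule has no overlaps.

No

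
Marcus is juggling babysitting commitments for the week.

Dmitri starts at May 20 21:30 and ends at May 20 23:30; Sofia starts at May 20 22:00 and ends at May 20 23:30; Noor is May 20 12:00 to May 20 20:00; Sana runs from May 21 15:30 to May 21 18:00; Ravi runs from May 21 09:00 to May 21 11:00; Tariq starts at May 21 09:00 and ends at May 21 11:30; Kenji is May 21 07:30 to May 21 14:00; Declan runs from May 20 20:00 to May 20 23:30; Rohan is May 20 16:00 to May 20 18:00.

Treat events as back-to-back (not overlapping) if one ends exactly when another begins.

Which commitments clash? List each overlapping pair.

Declan & Dmitri, Declan & Sofia, Dmitri & Sofia, Kenji & Ravi, Kenji & Tariq, Noor & Rohan, Ravi & Tariq

Check each pair: they overlap iff neither finishes before the other starts.
Sorted by start: Noor, Rohan, Declan, Dmitri, Sofia, Kenji, Ravi, Tariq, Sana.
Rohan starts before Noor ends → Noor and Rohan overlap.
Declan starts exactly when Noor ends (back-to-back, no overlap), so nothing later overlaps Noor either.
Declan starts after Rohan ends, so nothing later overlaps Rohan either.
Dmitri starts before Declan ends → Declan and Dmitri overlap.
Sofia starts before Declan ends → Declan and Sofia overlap.
Kenji starts after Declan ends, so nothing later overlaps Declan either.
Sofia starts before Dmitri ends → Dmitri and Sofia overlap.
Kenji starts after Dmitri ends, so nothing later overlaps Dmitri either.
Kenji starts after Sofia ends, so nothing later overlaps Sofia either.
Ravi starts before Kenji ends → Kenji and Ravi overlap.
Tariq starts before Kenji ends → Kenji and Tariq overlap.
Sana starts after Kenji ends.
Tariq starts before Ravi ends → Ravi and Tariq overlap.
Sana starts after Ravi ends.
Sana starts after Tariq ends.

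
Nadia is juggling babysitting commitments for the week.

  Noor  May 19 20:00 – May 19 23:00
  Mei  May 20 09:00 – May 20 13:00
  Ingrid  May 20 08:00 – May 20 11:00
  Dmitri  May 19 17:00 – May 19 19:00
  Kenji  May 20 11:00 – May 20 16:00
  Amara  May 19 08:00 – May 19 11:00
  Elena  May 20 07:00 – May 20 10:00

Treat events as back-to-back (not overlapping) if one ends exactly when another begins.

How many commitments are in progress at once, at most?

3

Sort all start/end points and keep a running count:
May 19 08:00 start Amara → 1
May 19 11:00 end Amara → 0
May 19 17:00 start Dmitri → 1
May 19 19:00 end Dmitri → 0
May 19 20:00 start Noor → 1
May 19 23:00 end Noor → 0
May 20 07:00 start Elena → 1
May 20 08:00 start Ingrid → 2
May 20 09:00 start Mei → 3
May 20 10:00 end Elena → 2
May 20 11:00 end Ingrid → 1
May 20 11:00 start Kenji → 2
May 20 13:00 end Mei → 1
May 20 16:00 end Kenji → 0
Peak is 3, at May 20 09:00 (Elena, Ingrid, Mei).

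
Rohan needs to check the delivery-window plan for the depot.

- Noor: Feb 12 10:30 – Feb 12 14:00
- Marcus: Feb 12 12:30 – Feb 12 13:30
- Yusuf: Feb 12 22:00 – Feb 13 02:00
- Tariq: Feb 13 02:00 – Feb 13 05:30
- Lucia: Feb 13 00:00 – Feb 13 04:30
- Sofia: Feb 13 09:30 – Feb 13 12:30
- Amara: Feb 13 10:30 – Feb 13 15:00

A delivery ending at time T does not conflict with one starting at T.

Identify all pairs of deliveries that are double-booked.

Amara & Sofia, Lucia & Tariq, Lucia & Yusuf, Marcus & Noor

Two intervals overlap when each starts before the other ends.
Sorted by start: Noor, Marcus, Yusuf, Lucia, Tariq, Sofia, Amara.
Marcus starts before Noor ends → Noor and Marcus overlap.
Yusuf starts after Noor ends — done with Noor.
Yusuf starts after Marcus ends — done with Marcus.
Lucia starts before Yusuf ends → Yusuf and Lucia overlap.
Tariq starts exactly when Yusuf ends (back-to-back, no overlap) — done with Yusuf.
Tariq starts before Lucia ends → Lucia and Tariq overlap.
Sofia starts after Lucia ends — done with Lucia.
Sofia starts after Tariq ends — done with Tariq.
Amara starts before Sofia ends → Sofia and Amara overlap.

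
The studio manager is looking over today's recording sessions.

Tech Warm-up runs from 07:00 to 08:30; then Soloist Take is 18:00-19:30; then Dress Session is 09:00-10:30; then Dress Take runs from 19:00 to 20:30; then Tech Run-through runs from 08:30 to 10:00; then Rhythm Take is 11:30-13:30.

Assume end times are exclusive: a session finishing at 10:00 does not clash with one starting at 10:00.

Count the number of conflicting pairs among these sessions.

2

Two intervals overlap when each starts before the other ends.
Sorted by start: Tech Warm-up, Tech Run-through, Dress Session, Rhythm Take, Soloist Take, Dress Take.
Tech Run-through starts exactly when Tech Warm-up ends (back-to-back, no overlap) — done with Tech Warm-up.
Dress Session starts before Tech Run-through ends → Tech Run-through and Dress Session overlap.
Rhythm Take starts after Tech Run-through ends — done with Tech Run-through.
Rhythm Take starts after Dress Session ends — done with Dress Session.
Soloist Take starts after Rhythm Take ends — done with Rhythm Take.
Dress Take starts before Soloist Take ends → Soloist Take and Dress Take overlap.
Overlapping pairs: Dress Session & Tech Run-through, Dress Take & Soloist Take — 2 in total.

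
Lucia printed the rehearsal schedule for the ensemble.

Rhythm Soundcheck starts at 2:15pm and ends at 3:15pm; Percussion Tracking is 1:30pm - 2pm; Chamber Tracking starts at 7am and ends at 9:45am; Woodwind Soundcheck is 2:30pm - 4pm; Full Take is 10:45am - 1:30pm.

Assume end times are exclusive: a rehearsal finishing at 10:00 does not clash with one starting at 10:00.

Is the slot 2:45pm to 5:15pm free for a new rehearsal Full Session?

No — it overlaps Rhythm Soundcheck, Woodwind Soundcheck

Chamber Tracking: ends 9:45am at or before Full Session starts 2:45pm → clear.
Full Take: ends 1:30pm at or before Full Session starts 2:45pm → clear.
Percussion Tracking: ends 2pm at or before Full Session starts 2:45pm → clear.
Rhythm Soundcheck: starts 2:15pm before Full Session ends 5:15pm, and ends 3:15pm after Full Session starts 2:45pm → overlap.
Woodwind Soundcheck: starts 2:30pm before Full Session ends 5:15pm, and ends 4pm after Full Session starts 2:45pm → overlap.
Full Session overlaps Woodwind Soundcheck, Rhythm Soundcheck.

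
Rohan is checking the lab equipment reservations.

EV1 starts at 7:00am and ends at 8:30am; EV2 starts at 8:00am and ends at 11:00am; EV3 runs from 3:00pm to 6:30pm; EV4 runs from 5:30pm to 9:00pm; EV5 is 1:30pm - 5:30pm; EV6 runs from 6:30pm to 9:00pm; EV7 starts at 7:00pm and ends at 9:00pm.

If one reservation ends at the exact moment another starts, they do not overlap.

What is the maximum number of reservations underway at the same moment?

Walk through starts and ends in time order (an end at T is processed before a start at T):
7:00am start EV1 → 1
8:00am start EV2 → 2
8:30am end EV1 → 1
11:00am end EV2 → 0
1:30pm start EV5 → 1
3:00pm start EV3 → 2
5:30pm end EV5 → 1
5:30pm start EV4 → 2
6:30pm end EV3 → 1
6:30pm start EV6 → 2
7:00pm start EV7 → 3
9:00pm end EV4 → 2
9:00pm end EV6 → 1
9:00pm end EV7 → 0
Peak is 3, at 7:00pm (EV4, EV6, EV7).

3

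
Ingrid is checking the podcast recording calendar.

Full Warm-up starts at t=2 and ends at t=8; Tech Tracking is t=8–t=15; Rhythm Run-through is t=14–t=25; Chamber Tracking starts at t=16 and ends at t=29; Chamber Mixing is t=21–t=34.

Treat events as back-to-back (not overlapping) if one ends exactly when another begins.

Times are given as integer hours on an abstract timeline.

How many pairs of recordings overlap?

4

Sorted by start: Full Warm-up, Tech Tracking, Rhythm Run-through, Chamber Tracking, Chamber Mixing.
Tech Tracking starts exactly when Full Warm-up ends (back-to-back, no overlap), so Full Warm-up has no further overlaps.
Rhythm Run-through starts before Tech Tracking ends → Tech Tracking and Rhythm Run-through overlap.
Chamber Tracking starts after Tech Tracking ends, so Tech Tracking has no further overlaps.
Chamber Tracking starts before Rhythm Run-through ends → Rhythm Run-through and Chamber Tracking overlap.
Chamber Mixing starts before Rhythm Run-through ends → Rhythm Run-through and Chamber Mixing overlap.
Chamber Mixing starts before Chamber Tracking ends → Chamber Tracking and Chamber Mixing overlap.
Overlapping pairs: Chamber Mixing & Chamber Tracking, Chamber Mixing & Rhythm Run-through, Chamber Tracking & Rhythm Run-through, Rhythm Run-through & Tech Tracking — 4 in total.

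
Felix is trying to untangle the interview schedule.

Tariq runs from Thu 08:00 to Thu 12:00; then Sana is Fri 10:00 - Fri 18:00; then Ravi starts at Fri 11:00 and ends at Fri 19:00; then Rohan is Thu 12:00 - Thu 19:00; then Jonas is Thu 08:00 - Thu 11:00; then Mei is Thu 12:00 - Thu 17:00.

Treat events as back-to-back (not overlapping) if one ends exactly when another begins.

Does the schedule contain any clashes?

Sorted by start: Tariq, Jonas, Rohan, Mei, Sana, Ravi.
Jonas starts before Tariq ends → Tariq and Jonas overlap.
That's a conflict, so the schedule is not conflict-free.

Yes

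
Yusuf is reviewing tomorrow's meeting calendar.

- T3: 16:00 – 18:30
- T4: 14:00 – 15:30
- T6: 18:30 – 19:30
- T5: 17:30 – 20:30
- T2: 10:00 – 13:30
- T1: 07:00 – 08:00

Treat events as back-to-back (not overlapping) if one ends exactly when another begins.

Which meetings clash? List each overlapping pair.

T3 & T5, T5 & T6

Sorted by start: T1, T2, T4, T3, T5, T6.
T2 starts after T1 ends, so nothing later overlaps T1 either.
T4 starts after T2 ends, so nothing later overlaps T2 either.
T3 starts after T4 ends, so nothing later overlaps T4 either.
T5 starts before T3 ends → T3 and T5 overlap.
T6 starts exactly when T3 ends (back-to-back, no overlap).
T6 starts before T5 ends → T5 and T6 overlap.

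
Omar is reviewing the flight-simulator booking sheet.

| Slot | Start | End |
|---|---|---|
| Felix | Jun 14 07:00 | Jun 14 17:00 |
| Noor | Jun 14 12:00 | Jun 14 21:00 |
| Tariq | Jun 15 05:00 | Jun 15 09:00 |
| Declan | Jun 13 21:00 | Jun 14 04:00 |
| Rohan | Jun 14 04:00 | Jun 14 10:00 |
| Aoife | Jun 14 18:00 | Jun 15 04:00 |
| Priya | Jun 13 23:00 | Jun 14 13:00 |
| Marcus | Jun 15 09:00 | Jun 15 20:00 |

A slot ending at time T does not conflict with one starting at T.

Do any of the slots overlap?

Yes

Check each pair: they overlap iff neither finishes before the other starts.
Sorted by start: Declan, Priya, Rohan, Felix, Noor, Aoife, Tariq, Marcus.
Priya starts before Declan ends → Declan and Priya overlap.
That's a conflict, so the schedule is not conflict-free.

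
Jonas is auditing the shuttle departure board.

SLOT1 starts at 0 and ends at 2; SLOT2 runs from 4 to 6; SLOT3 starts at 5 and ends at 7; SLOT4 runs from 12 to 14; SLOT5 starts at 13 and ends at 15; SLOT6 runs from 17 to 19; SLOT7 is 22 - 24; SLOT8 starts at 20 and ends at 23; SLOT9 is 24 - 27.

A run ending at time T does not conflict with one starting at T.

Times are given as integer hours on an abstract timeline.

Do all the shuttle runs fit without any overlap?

No

Sorted by start: SLOT1, SLOT2, SLOT3, SLOT4, SLOT5, SLOT6, SLOT8, SLOT7, SLOT9.
SLOT2 starts after SLOT1 ends, so SLOT1 has no further overlaps.
SLOT3 starts before SLOT2 ends → SLOT2 and SLOT3 overlap.
That's a conflict, so the schedule is not conflict-free.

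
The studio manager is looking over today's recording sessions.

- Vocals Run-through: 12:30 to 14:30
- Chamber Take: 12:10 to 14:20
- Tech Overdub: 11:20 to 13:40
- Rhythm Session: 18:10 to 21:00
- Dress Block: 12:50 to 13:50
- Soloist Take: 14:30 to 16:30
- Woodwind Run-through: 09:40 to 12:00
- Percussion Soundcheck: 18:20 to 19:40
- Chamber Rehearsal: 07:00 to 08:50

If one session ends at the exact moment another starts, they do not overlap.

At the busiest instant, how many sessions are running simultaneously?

4

Walk through starts and ends in time order (an end at T is processed before a start at T):
07:00 start Chamber Rehearsal → 1
08:50 end Chamber Rehearsal → 0
09:40 start Woodwind Run-through → 1
11:20 start Tech Overdub → 2
12:00 end Woodwind Run-through → 1
12:10 start Chamber Take → 2
12:30 start Vocals Run-through → 3
12:50 start Dress Block → 4
13:40 end Tech Overdub → 3
13:50 end Dress Block → 2
14:20 end Chamber Take → 1
14:30 end Vocals Run-through → 0
14:30 start Soloist Take → 1
16:30 end Soloist Take → 0
18:10 start Rhythm Session → 1
18:20 start Percussion Soundcheck → 2
19:40 end Percussion Soundcheck → 1
21:00 end Rhythm Session → 0
Peak is 4, at 12:50 (Chamber Take, Dress Block, Tech Overdub, Vocals Run-through).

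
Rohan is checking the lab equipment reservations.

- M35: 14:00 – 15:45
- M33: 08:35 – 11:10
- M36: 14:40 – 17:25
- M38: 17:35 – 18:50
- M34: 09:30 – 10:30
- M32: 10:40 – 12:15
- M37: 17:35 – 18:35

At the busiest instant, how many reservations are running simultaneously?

Sweep the timeline, counting +1 at each start and −1 at each end (ends before starts at a tie):
08:35 start M33 → 1
09:30 start M34 → 2
10:30 end M34 → 1
10:40 start M32 → 2
11:10 end M33 → 1
12:15 end M32 → 0
14:00 start M35 → 1
14:40 start M36 → 2
15:45 end M35 → 1
17:25 end M36 → 0
17:35 start M37 → 1
17:35 start M38 → 2
18:35 end M37 → 1
18:50 end M38 → 0
Peak is 2, at 09:30 (M33, M34).

2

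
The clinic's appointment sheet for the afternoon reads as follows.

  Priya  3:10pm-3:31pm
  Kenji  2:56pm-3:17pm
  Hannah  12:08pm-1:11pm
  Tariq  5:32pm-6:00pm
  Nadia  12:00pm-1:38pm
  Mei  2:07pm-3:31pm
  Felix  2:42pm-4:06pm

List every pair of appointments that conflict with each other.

Felix & Kenji, Felix & Mei, Felix & Priya, Hannah & Nadia, Kenji & Mei, Kenji & Priya, Mei & Priya

Sorted by start: Nadia, Hannah, Mei, Felix, Kenji, Priya, Tariq.
Hannah starts before Nadia ends → Nadia and Hannah overlap.
Mei starts after Nadia ends, so Nadia has no further overlaps.
Mei starts after Hannah ends, so Hannah has no further overlaps.
Felix starts before Mei ends → Mei and Felix overlap.
Kenji starts before Mei ends → Mei and Kenji overlap.
Priya starts before Mei ends → Mei and Priya overlap.
Tariq starts after Mei ends.
Kenji starts before Felix ends → Felix and Kenji overlap.
Priya starts before Felix ends → Felix and Priya overlap.
Tariq starts after Felix ends.
Priya starts before Kenji ends → Kenji and Priya overlap.
Tariq starts after Kenji ends.
Tariq starts after Priya ends.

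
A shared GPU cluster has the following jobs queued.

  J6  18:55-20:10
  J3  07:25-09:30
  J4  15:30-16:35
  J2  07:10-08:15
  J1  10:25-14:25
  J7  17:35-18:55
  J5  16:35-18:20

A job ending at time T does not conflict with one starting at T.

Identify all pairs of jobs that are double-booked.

J2 & J3, J5 & J7

Two intervals overlap when each starts before the other ends.
Sorted by start: J2, J3, J1, J4, J5, J7, J6.
J3 starts before J2 ends → J2 and J3 overlap.
J1 starts after J2 ends, so nothing later overlaps J2 either.
J1 starts after J3 ends, so nothing later overlaps J3 either.
J4 starts after J1 ends, so nothing later overlaps J1 either.
J5 starts exactly when J4 ends (back-to-back, no overlap), so nothing later overlaps J4 either.
J7 starts before J5 ends → J5 and J7 overlap.
J6 starts after J5 ends.
J6 starts exactly when J7 ends (back-to-back, no overlap).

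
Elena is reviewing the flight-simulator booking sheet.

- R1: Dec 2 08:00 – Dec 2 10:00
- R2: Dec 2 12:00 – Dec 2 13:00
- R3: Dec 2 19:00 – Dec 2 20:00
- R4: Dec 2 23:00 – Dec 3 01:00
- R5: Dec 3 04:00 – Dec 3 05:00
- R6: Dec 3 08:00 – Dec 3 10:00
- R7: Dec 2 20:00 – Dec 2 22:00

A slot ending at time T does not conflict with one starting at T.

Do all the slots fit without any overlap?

Yes

Two intervals overlap when each starts before the other ends.
Sorted by start: R1, R2, R3, R7, R4, R5, R6.
R2 starts after R1 ends, so R1 has no further overlaps.
R3 starts after R2 ends, so R2 has no further overlaps.
R7 starts exactly when R3 ends (back-to-back, no overlap), so R3 has no further overlaps.
R4 starts after R7 ends, so R7 has no further overlaps.
R5 starts after R4 ends, so R4 has no further overlaps.
R6 starts after R5 ends.
Every pair is clear; the schedule has no overlaps.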